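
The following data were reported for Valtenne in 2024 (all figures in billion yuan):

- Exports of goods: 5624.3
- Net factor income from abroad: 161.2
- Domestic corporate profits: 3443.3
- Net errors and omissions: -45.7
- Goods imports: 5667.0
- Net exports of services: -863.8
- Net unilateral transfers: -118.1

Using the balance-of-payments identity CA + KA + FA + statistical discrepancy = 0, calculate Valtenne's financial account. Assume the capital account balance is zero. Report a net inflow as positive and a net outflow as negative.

Goods balance = 5624.3 - 5667.0 = -42.7
Services balance = -863.8
Trade balance (goods + services) = -42.7 + (-863.8) = -906.5
Net primary income = 161.2
Net secondary income = -118.1
Current account = -906.5 + 161.2 + (-118.1) = -863.4
Financial account = -(-863.4 + (-45.7)) = 909.1

909.1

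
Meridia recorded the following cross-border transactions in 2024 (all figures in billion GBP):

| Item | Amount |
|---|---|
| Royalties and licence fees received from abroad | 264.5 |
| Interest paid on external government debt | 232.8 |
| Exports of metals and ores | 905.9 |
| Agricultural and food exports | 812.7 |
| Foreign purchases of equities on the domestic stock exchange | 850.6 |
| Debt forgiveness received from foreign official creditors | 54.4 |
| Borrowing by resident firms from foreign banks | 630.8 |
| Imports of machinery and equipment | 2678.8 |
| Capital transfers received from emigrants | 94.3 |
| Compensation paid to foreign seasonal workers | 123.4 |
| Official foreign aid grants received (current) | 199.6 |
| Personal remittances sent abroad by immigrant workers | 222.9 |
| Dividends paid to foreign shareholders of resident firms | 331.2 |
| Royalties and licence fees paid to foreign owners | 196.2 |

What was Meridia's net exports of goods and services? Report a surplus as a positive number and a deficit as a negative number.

-891.9

Goods: 905.9 - 2678.8 + 812.7 = -960.2
Services: -196.2 + 264.5 = 68.3
Trade balance = -960.2 + 68.3 = -891.9
(Excluded from the trade balance — primary income: interest paid on external government debt 232.8, compensation paid to foreign seasonal workers 123.4, dividends paid to foreign shareholders of resident firms 331.2; financial account: foreign purchases of equities on the domestic stock exchange 850.6, borrowing by resident firms from foreign banks 630.8; capital account: debt forgiveness received from foreign official creditors 54.4, capital transfers received from emigrants 94.3; secondary income: official foreign aid grants received (current) 199.6, personal remittances sent abroad by immigrant workers 222.9.)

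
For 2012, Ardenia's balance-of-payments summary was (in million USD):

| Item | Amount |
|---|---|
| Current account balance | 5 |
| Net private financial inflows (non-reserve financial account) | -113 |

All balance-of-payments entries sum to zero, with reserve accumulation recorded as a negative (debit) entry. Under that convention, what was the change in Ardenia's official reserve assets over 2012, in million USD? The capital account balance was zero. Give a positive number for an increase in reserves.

-108

Official reserve transactions balance = -(5 + (-113)) = 108
An accumulation of reserves is recorded as a debit (negative entry), so the change in the stock of reserves is the negative of that balance.
Change in official reserves = -(108) = -108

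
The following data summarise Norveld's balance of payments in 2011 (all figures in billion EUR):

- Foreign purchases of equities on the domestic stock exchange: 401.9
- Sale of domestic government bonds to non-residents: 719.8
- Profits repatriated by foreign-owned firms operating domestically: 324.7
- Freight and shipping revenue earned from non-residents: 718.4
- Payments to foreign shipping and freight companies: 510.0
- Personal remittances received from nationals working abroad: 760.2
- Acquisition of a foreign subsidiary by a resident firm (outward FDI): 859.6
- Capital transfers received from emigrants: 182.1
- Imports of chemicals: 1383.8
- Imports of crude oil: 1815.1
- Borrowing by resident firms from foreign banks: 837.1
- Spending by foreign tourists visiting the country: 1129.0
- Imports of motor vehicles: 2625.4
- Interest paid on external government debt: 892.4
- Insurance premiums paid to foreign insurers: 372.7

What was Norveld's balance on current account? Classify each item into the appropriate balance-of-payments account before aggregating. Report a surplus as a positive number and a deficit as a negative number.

-5316.5

Goods: -1383.8 - 1815.1 - 2625.4 = -5824.3
Services: 1129.0 - 510.0 + 718.4 - 372.7 = 964.7
Primary income: -892.4 - 324.7 = -1217.1
Secondary income: 760.2
Current account = (-5824.3) + 964.7 + (-1217.1) + 760.2 = -5316.5
(Excluded from the current account — financial account: foreign purchases of equities on the domestic stock exchange 401.9, sale of domestic government bonds to non-residents 719.8, acquisition of a foreign subsidiary by a resident firm (outward FDI) 859.6, borrowing by resident firms from foreign banks 837.1; capital account: capital transfers received from emigrants 182.1.)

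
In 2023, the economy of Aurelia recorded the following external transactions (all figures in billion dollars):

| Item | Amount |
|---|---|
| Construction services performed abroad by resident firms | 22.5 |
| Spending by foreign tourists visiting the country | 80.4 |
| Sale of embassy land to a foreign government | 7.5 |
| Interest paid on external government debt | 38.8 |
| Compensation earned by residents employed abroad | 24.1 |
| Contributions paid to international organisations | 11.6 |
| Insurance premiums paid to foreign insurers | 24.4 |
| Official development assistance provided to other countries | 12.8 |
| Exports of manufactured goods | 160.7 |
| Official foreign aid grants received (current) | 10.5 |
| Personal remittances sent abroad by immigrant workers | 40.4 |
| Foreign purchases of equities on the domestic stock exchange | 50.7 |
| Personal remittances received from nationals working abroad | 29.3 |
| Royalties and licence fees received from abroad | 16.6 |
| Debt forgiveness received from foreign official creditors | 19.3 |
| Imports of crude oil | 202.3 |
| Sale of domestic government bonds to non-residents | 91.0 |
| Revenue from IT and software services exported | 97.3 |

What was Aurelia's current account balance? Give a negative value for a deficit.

111.1

Goods: -202.3 + 160.7 = -41.6
Services: 97.3 - 24.4 + 22.5 + 80.4 + 16.6 = 192.4
Primary income: 24.1 - 38.8 = -14.7
Secondary income: -11.6 - 12.8 + 10.5 - 40.4 + 29.3 = -25.0
Current account = (-41.6) + 192.4 + (-14.7) + (-25.0) = 111.1
(Excluded from the current account — capital account: sale of embassy land to a foreign government 7.5, debt forgiveness received from foreign official creditors 19.3; financial account: foreign purchases of equities on the domestic stock exchange 50.7, sale of domestic government bonds to non-residents 91.0.)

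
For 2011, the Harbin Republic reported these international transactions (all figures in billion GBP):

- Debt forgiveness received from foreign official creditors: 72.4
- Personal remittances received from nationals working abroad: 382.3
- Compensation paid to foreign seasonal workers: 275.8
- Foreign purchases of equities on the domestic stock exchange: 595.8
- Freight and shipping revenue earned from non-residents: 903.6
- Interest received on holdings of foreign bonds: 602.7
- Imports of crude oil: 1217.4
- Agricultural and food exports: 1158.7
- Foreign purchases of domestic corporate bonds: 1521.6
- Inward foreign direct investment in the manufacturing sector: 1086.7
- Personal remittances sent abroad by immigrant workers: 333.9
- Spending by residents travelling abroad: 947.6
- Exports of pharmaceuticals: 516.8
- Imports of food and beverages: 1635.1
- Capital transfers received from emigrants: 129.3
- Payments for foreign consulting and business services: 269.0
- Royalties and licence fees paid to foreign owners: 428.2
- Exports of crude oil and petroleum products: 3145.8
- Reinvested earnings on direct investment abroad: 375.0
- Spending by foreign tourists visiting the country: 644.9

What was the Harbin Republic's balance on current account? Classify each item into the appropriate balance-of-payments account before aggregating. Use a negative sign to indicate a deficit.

2622.8

Goods: 3145.8 + 1158.7 + 516.8 - 1217.4 - 1635.1 = 1968.8
Services: -947.6 - 428.2 + 903.6 + 644.9 - 269.0 = -96.3
Primary income: 602.7 - 275.8 + 375.0 = 701.9
Secondary income: 382.3 - 333.9 = 48.4
Current account = 1968.8 + (-96.3) + 701.9 + 48.4 = 2622.8
(Excluded from the current account — capital account: debt forgiveness received from foreign official creditors 72.4, capital transfers received from emigrants 129.3; financial account: foreign purchases of equities on the domestic stock exchange 595.8, foreign purchases of domestic corporate bonds 1521.6, inward foreign direct investment in the manufacturing sector 1086.7.)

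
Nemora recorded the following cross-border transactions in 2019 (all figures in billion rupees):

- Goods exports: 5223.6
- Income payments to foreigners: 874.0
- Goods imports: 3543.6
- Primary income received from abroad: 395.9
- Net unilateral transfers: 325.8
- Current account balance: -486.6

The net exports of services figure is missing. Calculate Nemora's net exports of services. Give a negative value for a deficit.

Current account = goods balance + services balance + net primary income + net secondary income
Sum of the known components = 1527.7
Net exports of services = CA - (known components) = -486.6 - 1527.7 = -2014.3

-2014.3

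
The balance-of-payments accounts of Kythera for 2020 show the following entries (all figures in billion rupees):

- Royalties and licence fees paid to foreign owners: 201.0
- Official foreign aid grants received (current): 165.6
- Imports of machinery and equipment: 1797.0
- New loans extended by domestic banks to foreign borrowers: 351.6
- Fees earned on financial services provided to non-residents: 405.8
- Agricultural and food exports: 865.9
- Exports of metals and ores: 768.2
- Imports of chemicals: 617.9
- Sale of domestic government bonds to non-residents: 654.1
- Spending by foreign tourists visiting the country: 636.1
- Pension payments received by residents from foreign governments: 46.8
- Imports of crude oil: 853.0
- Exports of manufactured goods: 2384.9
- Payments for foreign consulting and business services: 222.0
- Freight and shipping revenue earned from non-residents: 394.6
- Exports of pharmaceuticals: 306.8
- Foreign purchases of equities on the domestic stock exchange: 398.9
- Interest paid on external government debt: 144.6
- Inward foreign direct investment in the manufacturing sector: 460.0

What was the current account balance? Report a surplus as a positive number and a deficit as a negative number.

2139.2

Goods: -1797.0 + 768.2 - 853.0 + 2384.9 + 306.8 - 617.9 + 865.9 = 1057.9
Services: 405.8 + 636.1 - 222.0 + 394.6 - 201.0 = 1013.5
Primary income: -144.6
Secondary income: 46.8 + 165.6 = 212.4
Current account = 1057.9 + 1013.5 + (-144.6) + 212.4 = 2139.2
(Excluded from the current account — financial account: new loans extended by domestic banks to foreign borrowers 351.6, sale of domestic government bonds to non-residents 654.1, foreign purchases of equities on the domestic stock exchange 398.9, inward foreign direct investment in the manufacturing sector 460.0.)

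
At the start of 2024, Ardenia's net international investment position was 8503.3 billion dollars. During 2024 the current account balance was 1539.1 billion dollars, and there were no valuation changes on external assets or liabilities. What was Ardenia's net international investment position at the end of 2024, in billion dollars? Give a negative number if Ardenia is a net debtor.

With no valuation effects, change in NIIP = current account = 1539.1
End-of-year NIIP = 8503.3 + 1539.1 = 10042.4

10042.4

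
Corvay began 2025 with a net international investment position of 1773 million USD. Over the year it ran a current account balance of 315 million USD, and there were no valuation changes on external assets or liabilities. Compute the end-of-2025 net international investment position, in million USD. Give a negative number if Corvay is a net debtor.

With no valuation effects, change in NIIP = current account = 315
End-of-year NIIP = 1773 + 315 = 2088

2088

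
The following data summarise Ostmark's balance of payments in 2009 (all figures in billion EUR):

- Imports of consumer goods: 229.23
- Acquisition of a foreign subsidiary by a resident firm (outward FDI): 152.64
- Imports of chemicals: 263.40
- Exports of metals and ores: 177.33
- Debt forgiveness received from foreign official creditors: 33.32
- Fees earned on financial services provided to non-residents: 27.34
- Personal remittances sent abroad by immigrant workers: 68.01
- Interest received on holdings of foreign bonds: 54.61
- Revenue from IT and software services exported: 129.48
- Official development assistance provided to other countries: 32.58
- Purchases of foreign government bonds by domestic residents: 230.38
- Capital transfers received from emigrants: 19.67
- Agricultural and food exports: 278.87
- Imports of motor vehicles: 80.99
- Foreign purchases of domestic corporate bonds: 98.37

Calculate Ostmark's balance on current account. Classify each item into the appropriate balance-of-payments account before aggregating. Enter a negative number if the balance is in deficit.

-6.58

Goods: -80.99 - 229.23 + 278.87 - 263.40 + 177.33 = -117.42
Services: 27.34 + 129.48 = 156.82
Primary income: 54.61
Secondary income: -32.58 - 68.01 = -100.59
Current account = (-117.42) + 156.82 + 54.61 + (-100.59) = -6.58
(Excluded from the current account — financial account: acquisition of a foreign subsidiary by a resident firm (outward FDI) 152.64, purchases of foreign government bonds by domestic residents 230.38, foreign purchases of domestic corporate bonds 98.37; capital account: debt forgiveness received from foreign official creditors 33.32, capital transfers received from emigrants 19.67.)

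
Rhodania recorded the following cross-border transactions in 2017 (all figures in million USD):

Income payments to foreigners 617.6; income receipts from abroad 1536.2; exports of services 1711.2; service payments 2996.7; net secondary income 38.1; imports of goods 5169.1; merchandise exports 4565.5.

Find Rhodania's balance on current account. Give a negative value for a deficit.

Goods balance = 4565.5 - 5169.1 = -603.6
Services balance = 1711.2 - 2996.7 = -1285.5
Trade balance (goods + services) = -603.6 + (-1285.5) = -1889.1
Net primary income = 1536.2 - 617.6 = 918.6
Net secondary income = 38.1
Current account = -1889.1 + 918.6 + 38.1 = -932.4

-932.4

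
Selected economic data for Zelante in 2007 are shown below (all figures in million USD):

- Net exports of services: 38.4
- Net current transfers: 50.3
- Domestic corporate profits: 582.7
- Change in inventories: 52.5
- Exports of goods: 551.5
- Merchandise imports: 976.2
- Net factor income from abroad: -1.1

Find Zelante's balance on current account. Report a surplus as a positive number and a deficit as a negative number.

Goods balance = 551.5 - 976.2 = -424.7
Services balance = 38.4
Trade balance (goods + services) = -424.7 + 38.4 = -386.3
Net primary income = -1.1
Net secondary income = 50.3
Current account = -386.3 + (-1.1) + 50.3 = -337.1

-337.1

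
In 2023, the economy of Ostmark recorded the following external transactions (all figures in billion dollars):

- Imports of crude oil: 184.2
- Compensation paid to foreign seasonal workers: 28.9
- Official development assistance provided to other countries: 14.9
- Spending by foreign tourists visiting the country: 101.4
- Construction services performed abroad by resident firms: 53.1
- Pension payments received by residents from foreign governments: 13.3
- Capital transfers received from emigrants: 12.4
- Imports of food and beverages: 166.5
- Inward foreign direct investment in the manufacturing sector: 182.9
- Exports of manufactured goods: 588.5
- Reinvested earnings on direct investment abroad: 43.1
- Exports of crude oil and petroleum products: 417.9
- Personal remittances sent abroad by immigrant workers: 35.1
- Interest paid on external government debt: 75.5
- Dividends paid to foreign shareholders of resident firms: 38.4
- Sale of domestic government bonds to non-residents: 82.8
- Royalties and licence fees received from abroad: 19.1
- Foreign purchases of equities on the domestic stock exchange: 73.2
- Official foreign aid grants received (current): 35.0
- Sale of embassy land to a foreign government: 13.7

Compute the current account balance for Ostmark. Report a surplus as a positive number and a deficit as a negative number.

Goods: 417.9 + 588.5 - 184.2 - 166.5 = 655.7
Services: 101.4 + 19.1 + 53.1 = 173.6
Primary income: -28.9 - 38.4 - 75.5 + 43.1 = -99.7
Secondary income: 13.3 + 35.0 - 14.9 - 35.1 = -1.7
Current account = 655.7 + 173.6 + (-99.7) + (-1.7) = 727.9
(Excluded from the current account — capital account: capital transfers received from emigrants 12.4, sale of embassy land to a foreign government 13.7; financial account: inward foreign direct investment in the manufacturing sector 182.9, sale of domestic government bonds to non-residents 82.8, foreign purchases of equities on the domestic stock exchange 73.2.)

727.9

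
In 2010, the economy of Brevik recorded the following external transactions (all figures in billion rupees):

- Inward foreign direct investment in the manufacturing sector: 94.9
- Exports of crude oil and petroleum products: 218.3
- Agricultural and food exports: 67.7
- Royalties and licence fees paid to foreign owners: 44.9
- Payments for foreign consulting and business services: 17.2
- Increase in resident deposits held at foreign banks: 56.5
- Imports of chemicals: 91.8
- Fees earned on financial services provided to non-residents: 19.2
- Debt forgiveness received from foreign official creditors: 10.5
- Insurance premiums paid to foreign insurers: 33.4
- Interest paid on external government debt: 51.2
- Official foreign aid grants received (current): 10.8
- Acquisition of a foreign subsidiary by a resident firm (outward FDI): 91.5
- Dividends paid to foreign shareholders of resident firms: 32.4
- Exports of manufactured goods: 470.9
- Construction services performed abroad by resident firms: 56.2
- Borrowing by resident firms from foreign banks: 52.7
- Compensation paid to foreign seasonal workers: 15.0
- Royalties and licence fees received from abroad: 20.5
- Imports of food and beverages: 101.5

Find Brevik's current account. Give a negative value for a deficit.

Goods: 218.3 + 67.7 + 470.9 - 91.8 - 101.5 = 563.6
Services: 20.5 - 44.9 + 56.2 - 17.2 - 33.4 + 19.2 = 0.4
Primary income: -32.4 - 15.0 - 51.2 = -98.6
Secondary income: 10.8
Current account = 563.6 + 0.4 + (-98.6) + 10.8 = 476.2
(Excluded from the current account — financial account: inward foreign direct investment in the manufacturing sector 94.9, increase in resident deposits held at foreign banks 56.5, acquisition of a foreign subsidiary by a resident firm (outward FDI) 91.5, borrowing by resident firms from foreign banks 52.7; capital account: debt forgiveness received from foreign official creditors 10.5.)

476.2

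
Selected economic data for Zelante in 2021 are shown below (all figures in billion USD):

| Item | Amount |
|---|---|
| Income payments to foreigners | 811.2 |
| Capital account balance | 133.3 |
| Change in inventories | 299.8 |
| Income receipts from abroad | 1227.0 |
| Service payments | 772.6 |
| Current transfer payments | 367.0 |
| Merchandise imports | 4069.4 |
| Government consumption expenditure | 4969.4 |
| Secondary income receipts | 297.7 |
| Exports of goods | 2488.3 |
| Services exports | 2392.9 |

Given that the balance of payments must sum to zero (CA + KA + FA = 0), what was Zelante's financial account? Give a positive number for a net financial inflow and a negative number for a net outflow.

Goods balance = 2488.3 - 4069.4 = -1581.1
Services balance = 2392.9 - 772.6 = 1620.3
Trade balance (goods + services) = -1581.1 + 1620.3 = 39.2
Net primary income = 1227.0 - 811.2 = 415.8
Net secondary income = 297.7 - 367.0 = -69.3
Current account = 39.2 + 415.8 + (-69.3) = 385.7
Financial account = -(385.7 + 133.3) = -519.0

-519.0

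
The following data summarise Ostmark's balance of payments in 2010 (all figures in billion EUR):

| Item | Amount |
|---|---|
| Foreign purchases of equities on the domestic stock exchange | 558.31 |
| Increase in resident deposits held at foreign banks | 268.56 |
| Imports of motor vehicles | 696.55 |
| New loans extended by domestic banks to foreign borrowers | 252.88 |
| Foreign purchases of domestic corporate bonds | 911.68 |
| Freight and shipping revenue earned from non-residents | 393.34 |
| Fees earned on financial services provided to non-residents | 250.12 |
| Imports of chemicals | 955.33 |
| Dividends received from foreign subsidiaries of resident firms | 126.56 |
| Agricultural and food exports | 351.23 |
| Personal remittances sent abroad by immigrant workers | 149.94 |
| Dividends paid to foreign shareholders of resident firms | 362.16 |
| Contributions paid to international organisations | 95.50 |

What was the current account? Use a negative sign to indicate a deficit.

-1138.23

Goods: -955.33 - 696.55 + 351.23 = -1300.65
Services: 393.34 + 250.12 = 643.46
Primary income: 126.56 - 362.16 = -235.60
Secondary income: -149.94 - 95.50 = -245.44
Current account = (-1300.65) + 643.46 + (-235.60) + (-245.44) = -1138.23
(Excluded from the current account — financial account: foreign purchases of equities on the domestic stock exchange 558.31, increase in resident deposits held at foreign banks 268.56, new loans extended by domestic banks to foreign borrowers 252.88, foreign purchases of domestic corporate bonds 911.68.)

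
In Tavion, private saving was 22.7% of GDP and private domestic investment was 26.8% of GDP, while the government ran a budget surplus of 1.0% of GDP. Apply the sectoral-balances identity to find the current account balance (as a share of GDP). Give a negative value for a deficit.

-3.1

By the sectoral-balances identity, CA = (S_private - I) + (T - G).
Private balance = 22.7 - 26.8 = -4.1
Government balance (T - G) = 1.0
CA = -4.1 + 1.0 = -3.1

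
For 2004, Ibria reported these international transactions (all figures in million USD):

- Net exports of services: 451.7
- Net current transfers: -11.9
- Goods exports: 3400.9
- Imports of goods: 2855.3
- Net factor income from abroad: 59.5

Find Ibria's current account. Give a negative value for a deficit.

1044.9

Goods balance = 3400.9 - 2855.3 = 545.6
Services balance = 451.7
Trade balance (goods + services) = 545.6 + 451.7 = 997.3
Net primary income = 59.5
Net secondary income = -11.9
Current account = 997.3 + 59.5 + (-11.9) = 1044.9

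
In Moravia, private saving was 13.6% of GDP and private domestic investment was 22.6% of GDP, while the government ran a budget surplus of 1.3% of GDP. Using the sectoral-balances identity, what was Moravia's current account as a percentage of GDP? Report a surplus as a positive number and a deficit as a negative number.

By the sectoral-balances identity, CA = (S_private - I) + (T - G).
Private balance = 13.6 - 22.6 = -9.0
Government balance (T - G) = 1.3
CA = -9.0 + 1.3 = -7.7

-7.7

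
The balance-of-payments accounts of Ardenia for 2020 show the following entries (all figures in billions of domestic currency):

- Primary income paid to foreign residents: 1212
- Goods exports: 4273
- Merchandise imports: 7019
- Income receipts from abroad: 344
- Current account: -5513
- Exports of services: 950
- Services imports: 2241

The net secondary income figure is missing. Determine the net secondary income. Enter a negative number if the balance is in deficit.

Current account = goods balance + services balance + net primary income + net secondary income
Sum of the known components = -4905
Net secondary income = CA - (known components) = -5513 - (-4905) = -608

-608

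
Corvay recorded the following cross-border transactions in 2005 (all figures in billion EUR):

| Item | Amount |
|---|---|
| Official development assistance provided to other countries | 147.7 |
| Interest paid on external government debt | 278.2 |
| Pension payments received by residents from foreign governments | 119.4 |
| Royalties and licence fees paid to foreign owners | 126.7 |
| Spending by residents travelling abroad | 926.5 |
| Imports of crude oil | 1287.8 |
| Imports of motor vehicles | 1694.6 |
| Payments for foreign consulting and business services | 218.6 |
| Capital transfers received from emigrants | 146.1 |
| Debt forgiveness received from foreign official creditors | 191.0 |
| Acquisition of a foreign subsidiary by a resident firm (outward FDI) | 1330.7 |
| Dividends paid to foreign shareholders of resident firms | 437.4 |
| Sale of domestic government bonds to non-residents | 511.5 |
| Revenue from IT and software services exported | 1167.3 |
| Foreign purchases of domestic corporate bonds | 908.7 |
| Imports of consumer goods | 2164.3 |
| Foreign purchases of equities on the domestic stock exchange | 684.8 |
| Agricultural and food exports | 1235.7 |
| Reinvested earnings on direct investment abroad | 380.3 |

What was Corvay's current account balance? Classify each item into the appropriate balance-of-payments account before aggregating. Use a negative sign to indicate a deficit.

Goods: -1694.6 - 2164.3 + 1235.7 - 1287.8 = -3911.0
Services: -126.7 - 218.6 - 926.5 + 1167.3 = -104.5
Primary income: -278.2 - 437.4 + 380.3 = -335.3
Secondary income: 119.4 - 147.7 = -28.3
Current account = (-3911.0) + (-104.5) + (-335.3) + (-28.3) = -4379.1
(Excluded from the current account — capital account: capital transfers received from emigrants 146.1, debt forgiveness received from foreign official creditors 191.0; financial account: acquisition of a foreign subsidiary by a resident firm (outward FDI) 1330.7, sale of domestic government bonds to non-residents 511.5, foreign purchases of domestic corporate bonds 908.7, foreign purchases of equities on the domestic stock exchange 684.8.)

-4379.1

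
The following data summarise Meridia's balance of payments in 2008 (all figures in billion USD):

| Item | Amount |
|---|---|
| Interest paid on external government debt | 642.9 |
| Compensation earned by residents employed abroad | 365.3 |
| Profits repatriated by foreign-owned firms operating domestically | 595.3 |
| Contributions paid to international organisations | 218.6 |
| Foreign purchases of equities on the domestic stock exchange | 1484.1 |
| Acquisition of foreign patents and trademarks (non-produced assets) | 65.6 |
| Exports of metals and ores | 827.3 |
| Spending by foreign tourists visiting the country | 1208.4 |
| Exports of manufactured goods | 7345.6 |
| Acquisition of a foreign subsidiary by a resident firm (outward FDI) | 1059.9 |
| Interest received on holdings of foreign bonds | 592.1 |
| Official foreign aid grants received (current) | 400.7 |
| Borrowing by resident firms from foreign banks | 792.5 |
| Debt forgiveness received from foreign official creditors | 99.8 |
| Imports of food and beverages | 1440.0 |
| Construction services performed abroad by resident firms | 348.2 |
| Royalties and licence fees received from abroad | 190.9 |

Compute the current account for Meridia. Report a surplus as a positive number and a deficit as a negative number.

Goods: 827.3 - 1440.0 + 7345.6 = 6732.9
Services: 190.9 + 348.2 + 1208.4 = 1747.5
Primary income: -642.9 - 595.3 + 592.1 + 365.3 = -280.8
Secondary income: -218.6 + 400.7 = 182.1
Current account = 6732.9 + 1747.5 + (-280.8) + 182.1 = 8381.7
(Excluded from the current account — financial account: foreign purchases of equities on the domestic stock exchange 1484.1, acquisition of a foreign subsidiary by a resident firm (outward FDI) 1059.9, borrowing by resident firms from foreign banks 792.5; capital account: acquisition of foreign patents and trademarks (non-produced assets) 65.6, debt forgiveness received from foreign official creditors 99.8.)

8381.7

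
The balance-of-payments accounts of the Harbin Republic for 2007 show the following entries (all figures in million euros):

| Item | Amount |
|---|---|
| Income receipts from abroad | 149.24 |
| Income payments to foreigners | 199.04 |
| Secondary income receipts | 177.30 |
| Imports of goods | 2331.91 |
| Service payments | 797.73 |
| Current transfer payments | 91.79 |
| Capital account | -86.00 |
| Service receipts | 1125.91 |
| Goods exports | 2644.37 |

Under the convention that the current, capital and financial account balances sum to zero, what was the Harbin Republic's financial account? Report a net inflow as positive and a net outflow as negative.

-590.35

Goods balance = 2644.37 - 2331.91 = 312.46
Services balance = 1125.91 - 797.73 = 328.18
Trade balance (goods + services) = 312.46 + 328.18 = 640.64
Net primary income = 149.24 - 199.04 = -49.80
Net secondary income = 177.30 - 91.79 = 85.51
Current account = 640.64 + (-49.80) + 85.51 = 676.35
Financial account = -(676.35 + (-86.00)) = -590.35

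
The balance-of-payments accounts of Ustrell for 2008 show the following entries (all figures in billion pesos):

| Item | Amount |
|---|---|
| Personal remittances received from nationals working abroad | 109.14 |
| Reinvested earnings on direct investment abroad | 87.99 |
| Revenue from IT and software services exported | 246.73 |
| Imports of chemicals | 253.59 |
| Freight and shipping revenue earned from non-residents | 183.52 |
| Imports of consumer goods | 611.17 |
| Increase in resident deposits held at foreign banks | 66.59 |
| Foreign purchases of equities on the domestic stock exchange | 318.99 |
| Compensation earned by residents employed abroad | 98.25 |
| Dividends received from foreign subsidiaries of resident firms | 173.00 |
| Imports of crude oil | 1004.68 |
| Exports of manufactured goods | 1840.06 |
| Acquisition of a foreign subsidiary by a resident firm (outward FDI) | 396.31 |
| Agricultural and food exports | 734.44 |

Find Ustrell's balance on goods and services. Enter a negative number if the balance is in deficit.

Goods: -253.59 - 1004.68 - 611.17 + 1840.06 + 734.44 = 705.06
Services: 183.52 + 246.73 = 430.25
Trade balance = 705.06 + 430.25 = 1135.31
(Excluded from the trade balance — secondary income: personal remittances received from nationals working abroad 109.14; primary income: reinvested earnings on direct investment abroad 87.99, compensation earned by residents employed abroad 98.25, dividends received from foreign subsidiaries of resident firms 173.00; financial account: increase in resident deposits held at foreign banks 66.59, foreign purchases of equities on the domestic stock exchange 318.99, acquisition of a foreign subsidiary by a resident firm (outward FDI) 396.31.)

1135.31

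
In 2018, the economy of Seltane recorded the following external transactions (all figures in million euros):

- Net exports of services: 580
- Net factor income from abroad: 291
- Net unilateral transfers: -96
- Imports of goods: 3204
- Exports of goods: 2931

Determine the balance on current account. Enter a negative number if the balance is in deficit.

Goods balance = 2931 - 3204 = -273
Services balance = 580
Trade balance (goods + services) = -273 + 580 = 307
Net primary income = 291
Net secondary income = -96
Current account = 307 + 291 + (-96) = 502

502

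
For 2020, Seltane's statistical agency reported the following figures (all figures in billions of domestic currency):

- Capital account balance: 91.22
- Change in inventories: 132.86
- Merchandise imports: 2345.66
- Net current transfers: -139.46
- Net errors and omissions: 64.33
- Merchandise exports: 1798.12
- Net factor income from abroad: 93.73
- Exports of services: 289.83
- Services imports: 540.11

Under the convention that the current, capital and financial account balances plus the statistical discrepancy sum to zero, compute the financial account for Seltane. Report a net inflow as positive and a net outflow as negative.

688.00

Goods balance = 1798.12 - 2345.66 = -547.54
Services balance = 289.83 - 540.11 = -250.28
Trade balance (goods + services) = -547.54 + (-250.28) = -797.82
Net primary income = 93.73
Net secondary income = -139.46
Current account = -797.82 + 93.73 + (-139.46) = -843.55
Financial account = -(-843.55 + 91.22 + 64.33) = 688.00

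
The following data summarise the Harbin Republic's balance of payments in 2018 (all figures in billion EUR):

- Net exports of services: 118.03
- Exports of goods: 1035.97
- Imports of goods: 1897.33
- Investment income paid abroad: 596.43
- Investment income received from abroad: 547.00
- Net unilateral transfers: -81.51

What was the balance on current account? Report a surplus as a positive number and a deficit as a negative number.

-874.27

Goods balance = 1035.97 - 1897.33 = -861.36
Services balance = 118.03
Trade balance (goods + services) = -861.36 + 118.03 = -743.33
Net primary income = 547.00 - 596.43 = -49.43
Net secondary income = -81.51
Current account = -743.33 + (-49.43) + (-81.51) = -874.27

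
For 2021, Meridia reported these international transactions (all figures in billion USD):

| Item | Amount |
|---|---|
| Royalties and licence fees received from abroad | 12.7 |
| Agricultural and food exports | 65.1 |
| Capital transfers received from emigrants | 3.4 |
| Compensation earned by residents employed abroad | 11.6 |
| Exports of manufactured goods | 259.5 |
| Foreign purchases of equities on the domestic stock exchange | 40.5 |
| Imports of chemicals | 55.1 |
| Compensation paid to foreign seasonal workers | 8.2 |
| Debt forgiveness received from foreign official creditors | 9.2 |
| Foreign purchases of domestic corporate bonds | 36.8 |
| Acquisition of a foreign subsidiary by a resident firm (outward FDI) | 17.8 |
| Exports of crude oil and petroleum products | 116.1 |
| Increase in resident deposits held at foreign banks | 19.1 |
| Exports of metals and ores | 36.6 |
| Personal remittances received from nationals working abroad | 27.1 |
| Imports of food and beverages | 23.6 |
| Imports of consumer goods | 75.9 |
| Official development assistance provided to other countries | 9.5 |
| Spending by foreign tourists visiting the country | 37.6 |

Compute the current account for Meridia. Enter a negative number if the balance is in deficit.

394.0

Goods: 259.5 + 65.1 - 75.9 - 55.1 - 23.6 + 116.1 + 36.6 = 322.7
Services: 12.7 + 37.6 = 50.3
Primary income: 11.6 - 8.2 = 3.4
Secondary income: -9.5 + 27.1 = 17.6
Current account = 322.7 + 50.3 + 3.4 + 17.6 = 394.0
(Excluded from the current account — capital account: capital transfers received from emigrants 3.4, debt forgiveness received from foreign official creditors 9.2; financial account: foreign purchases of equities on the domestic stock exchange 40.5, foreign purchases of domestic corporate bonds 36.8, acquisition of a foreign subsidiary by a resident firm (outward FDI) 17.8, increase in resident deposits held at foreign banks 19.1.)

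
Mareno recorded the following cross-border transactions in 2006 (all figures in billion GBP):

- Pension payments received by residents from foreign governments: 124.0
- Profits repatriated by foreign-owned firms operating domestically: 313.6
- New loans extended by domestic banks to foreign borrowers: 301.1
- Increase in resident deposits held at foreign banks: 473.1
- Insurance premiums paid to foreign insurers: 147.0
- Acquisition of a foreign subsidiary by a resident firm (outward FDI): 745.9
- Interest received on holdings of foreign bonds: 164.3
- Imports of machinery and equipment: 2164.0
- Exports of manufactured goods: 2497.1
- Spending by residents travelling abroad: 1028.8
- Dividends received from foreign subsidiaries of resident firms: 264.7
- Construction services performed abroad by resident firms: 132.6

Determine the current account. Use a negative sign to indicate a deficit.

-470.7

Goods: -2164.0 + 2497.1 = 333.1
Services: 132.6 - 1028.8 - 147.0 = -1043.2
Primary income: 264.7 - 313.6 + 164.3 = 115.4
Secondary income: 124.0
Current account = 333.1 + (-1043.2) + 115.4 + 124.0 = -470.7
(Excluded from the current account — financial account: new loans extended by domestic banks to foreign borrowers 301.1, increase in resident deposits held at foreign banks 473.1, acquisition of a foreign subsidiary by a resident firm (outward FDI) 745.9.)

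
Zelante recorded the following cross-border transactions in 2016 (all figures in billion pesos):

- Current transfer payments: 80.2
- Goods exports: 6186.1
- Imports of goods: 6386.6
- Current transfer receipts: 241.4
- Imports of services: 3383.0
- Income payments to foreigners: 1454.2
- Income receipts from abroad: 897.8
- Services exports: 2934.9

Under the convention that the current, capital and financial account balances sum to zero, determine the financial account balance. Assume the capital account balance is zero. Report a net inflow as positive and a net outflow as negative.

1043.8

Goods balance = 6186.1 - 6386.6 = -200.5
Services balance = 2934.9 - 3383.0 = -448.1
Trade balance (goods + services) = -200.5 + (-448.1) = -648.6
Net primary income = 897.8 - 1454.2 = -556.4
Net secondary income = 241.4 - 80.2 = 161.2
Current account = -648.6 + (-556.4) + 161.2 = -1043.8
Financial account = -(-1043.8) = 1043.8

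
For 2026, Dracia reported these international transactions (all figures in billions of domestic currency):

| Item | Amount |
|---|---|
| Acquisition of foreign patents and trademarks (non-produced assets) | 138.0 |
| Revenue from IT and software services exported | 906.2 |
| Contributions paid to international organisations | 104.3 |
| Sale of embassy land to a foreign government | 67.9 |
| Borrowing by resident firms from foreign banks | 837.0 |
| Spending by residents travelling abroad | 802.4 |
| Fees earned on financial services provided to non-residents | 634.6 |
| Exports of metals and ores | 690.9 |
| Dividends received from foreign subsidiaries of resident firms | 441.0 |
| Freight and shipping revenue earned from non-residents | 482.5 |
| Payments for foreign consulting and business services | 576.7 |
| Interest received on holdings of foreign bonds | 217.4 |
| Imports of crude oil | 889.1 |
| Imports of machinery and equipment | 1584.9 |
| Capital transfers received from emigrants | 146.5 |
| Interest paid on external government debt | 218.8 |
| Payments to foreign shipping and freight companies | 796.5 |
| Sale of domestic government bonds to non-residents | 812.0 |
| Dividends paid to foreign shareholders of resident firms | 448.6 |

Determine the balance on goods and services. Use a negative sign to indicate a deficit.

-1935.4

Goods: -1584.9 + 690.9 - 889.1 = -1783.1
Services: 906.2 + 634.6 - 802.4 - 576.7 - 796.5 + 482.5 = -152.3
Trade balance = -1783.1 + (-152.3) = -1935.4
(Excluded from the trade balance — capital account: acquisition of foreign patents and trademarks (non-produced assets) 138.0, sale of embassy land to a foreign government 67.9, capital transfers received from emigrants 146.5; secondary income: contributions paid to international organisations 104.3; financial account: borrowing by resident firms from foreign banks 837.0, sale of domestic government bonds to non-residents 812.0; primary income: dividends received from foreign subsidiaries of resident firms 441.0, interest received on holdings of foreign bonds 217.4, interest paid on external government debt 218.8, dividends paid to foreign shareholders of resident firms 448.6.)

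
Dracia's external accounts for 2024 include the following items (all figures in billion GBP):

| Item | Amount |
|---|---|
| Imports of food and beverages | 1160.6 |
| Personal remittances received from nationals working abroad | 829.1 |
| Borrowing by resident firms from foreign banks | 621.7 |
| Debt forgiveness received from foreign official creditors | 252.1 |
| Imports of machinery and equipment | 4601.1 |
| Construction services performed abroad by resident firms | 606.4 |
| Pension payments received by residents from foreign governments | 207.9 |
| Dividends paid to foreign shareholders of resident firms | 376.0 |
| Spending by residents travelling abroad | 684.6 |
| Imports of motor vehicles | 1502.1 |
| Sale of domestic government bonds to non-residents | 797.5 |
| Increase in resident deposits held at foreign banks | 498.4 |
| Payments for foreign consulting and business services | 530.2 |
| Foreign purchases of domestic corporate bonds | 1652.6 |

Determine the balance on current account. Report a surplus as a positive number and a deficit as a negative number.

Goods: -1502.1 - 1160.6 - 4601.1 = -7263.8
Services: -530.2 - 684.6 + 606.4 = -608.4
Primary income: -376.0
Secondary income: 207.9 + 829.1 = 1037.0
Current account = (-7263.8) + (-608.4) + (-376.0) + 1037.0 = -7211.2
(Excluded from the current account — financial account: borrowing by resident firms from foreign banks 621.7, sale of domestic government bonds to non-residents 797.5, increase in resident deposits held at foreign banks 498.4, foreign purchases of domestic corporate bonds 1652.6; capital account: debt forgiveness received from foreign official creditors 252.1.)

-7211.2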